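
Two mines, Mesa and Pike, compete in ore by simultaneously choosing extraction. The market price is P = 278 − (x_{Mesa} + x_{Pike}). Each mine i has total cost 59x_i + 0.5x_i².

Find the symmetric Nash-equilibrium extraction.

54.75

Mine Mesa's profit: π = x_{Mesa}(278 − (x_{Mesa} + x_{Pike})) − 59x_{Mesa} − 0.5x_{Mesa}².
∂π/∂x_{Mesa} = 219 − 3x_{Mesa} − x_{Pike} = 0, so x_{Mesa} = 73 − (1/3)x_{Pike}.
The game is symmetric, so in equilibrium x_{Pike} = x_{Mesa}: the reaction function gives (4/3)x_{Mesa} = 73, hence x_{Mesa} = 54.75.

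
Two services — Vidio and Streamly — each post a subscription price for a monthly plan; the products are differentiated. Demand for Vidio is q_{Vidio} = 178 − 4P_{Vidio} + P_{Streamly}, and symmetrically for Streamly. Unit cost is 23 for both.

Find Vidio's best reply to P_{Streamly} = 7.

Vidio's profit: π = (P_{Vidio} − 23)(178 − 4P_{Vidio} + P_{Streamly}).
∂π/∂P_{Vidio} = 270 − 8P_{Vidio} + P_{Streamly} = 0 ⇒ P_{Vidio} = 33.75 + 0.125P_{Streamly}.
At P_{Streamly} = 7: P_{Vidio} = 33.75 + 0.125·7 = 34.625.

34.625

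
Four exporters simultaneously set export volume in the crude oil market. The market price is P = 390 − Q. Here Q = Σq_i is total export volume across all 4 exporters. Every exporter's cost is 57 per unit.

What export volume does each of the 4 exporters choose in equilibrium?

A representative exporter's profit is π_i = q_i(390 − Q) − 57q_i, with Q = q_i + Σ_{j≠i} q_j.
First-order condition: 333 − 2q_i − Σ_{j≠i} q_j = 0.
In a symmetric equilibrium every exporter chooses the same q, so Σ_{j≠i} q_j = 3q. The condition becomes 333 − 5q = 0, giving q = 333/5 = 66.6.

66.6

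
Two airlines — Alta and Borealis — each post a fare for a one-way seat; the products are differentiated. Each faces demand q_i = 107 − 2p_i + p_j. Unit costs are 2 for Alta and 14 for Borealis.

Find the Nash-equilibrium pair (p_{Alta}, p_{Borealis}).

Alta's profit: π = (p_{Alta} − 2)(107 − 2p_{Alta} + p_{Borealis}).
∂π/∂p_{Alta} = 111 − 4p_{Alta} + p_{Borealis} = 0 ⇒ p_{Alta} = 27.75 + 0.25p_{Borealis}.
Similarly p_{Borealis} = 33.75 + 0.25p_{Alta}.
Substituting the second reaction function into the first: p_{Alta} = 27.75 + 0.25(33.75 + 0.25p_{Alta}), which gives 0.9375p_{Alta} = 36.1875 ⇒ p_{Alta} = 38.6.
Then p_{Borealis} = 33.75 + 0.25·38.6 = 43.4.

38.6, 43.4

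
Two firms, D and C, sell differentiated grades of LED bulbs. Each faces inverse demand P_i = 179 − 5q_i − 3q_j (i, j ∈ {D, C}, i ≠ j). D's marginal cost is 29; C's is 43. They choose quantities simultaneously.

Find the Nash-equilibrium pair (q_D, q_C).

12, 10

Firm D's profit: π = q_D(179 − 5q_D − 3q_C) − 29q_D.
∂π/∂q_D = 150 − 10q_D − 3q_C = 0 ⇒ q_D = 15 − 0.3q_C.
Similarly q_C = 13.6 − 0.3q_D.
Plugging q_C into D's best response: q_D = 15 − 0.3(13.6 − 0.3q_D) ⇒ 0.91q_D = 10.92, so q_D = 12.
Then q_C = 13.6 − 0.3·12 = 10.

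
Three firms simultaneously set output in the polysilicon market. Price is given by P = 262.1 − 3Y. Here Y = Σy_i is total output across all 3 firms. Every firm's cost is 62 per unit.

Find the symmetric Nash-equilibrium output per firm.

16.675

A representative firm's profit is π_i = y_i(262.1 − 3Y) − 62y_i, with Y = y_i + Σ_{j≠i} y_j.
First-order condition: 200.1 − 6y_i − 3Σ_{j≠i} y_j = 0.
In a symmetric equilibrium every firm chooses the same y, so Σ_{j≠i} y_j = 2y. The condition becomes 200.1 − 12y = 0, giving y = 200.1/12 = 16.675.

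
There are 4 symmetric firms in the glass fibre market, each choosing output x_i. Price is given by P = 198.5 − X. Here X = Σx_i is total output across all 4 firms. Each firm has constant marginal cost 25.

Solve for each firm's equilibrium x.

A representative firm's profit is π_i = x_i(198.5 − X) − 25x_i, with X = x_i + Σ_{j≠i} x_j.
First-order condition: 173.5 − 2x_i − Σ_{j≠i} x_j = 0.
Imposing symmetry (x_j = x for all j) turns Σ_{j≠i} x_j into 3x, so 173.5 = 5x and x = 34.7.

34.7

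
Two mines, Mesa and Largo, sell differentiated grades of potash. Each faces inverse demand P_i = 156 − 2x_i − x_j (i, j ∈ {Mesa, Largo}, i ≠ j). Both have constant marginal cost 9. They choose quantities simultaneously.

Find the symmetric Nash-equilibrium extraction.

29.4

Mine Mesa's profit: π = x_{Mesa}(156 − 2x_{Mesa} − x_{Largo}) − 9x_{Mesa}.
∂π/∂x_{Mesa} = 147 − 4x_{Mesa} − x_{Largo} = 0 ⇒ x_{Mesa} = 36.75 − 0.25x_{Largo}.
By symmetry x_{Largo} = x_{Mesa}; substituting into the reaction function, 1.25x_{Mesa} = 36.75 and x_{Mesa} = 29.4.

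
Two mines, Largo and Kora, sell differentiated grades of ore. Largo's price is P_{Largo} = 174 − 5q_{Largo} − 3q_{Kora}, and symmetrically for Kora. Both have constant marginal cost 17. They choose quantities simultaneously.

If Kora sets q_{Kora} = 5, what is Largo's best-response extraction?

Mine Largo's profit: π = q_{Largo}(174 − 5q_{Largo} − 3q_{Kora}) − 17q_{Largo}.
∂π/∂q_{Largo} = 157 − 10q_{Largo} − 3q_{Kora} = 0 ⇒ q_{Largo} = 15.7 − 0.3q_{Kora}.
At q_{Kora} = 5: q_{Largo} = 15.7 − 0.3·5 = 14.2.

14.2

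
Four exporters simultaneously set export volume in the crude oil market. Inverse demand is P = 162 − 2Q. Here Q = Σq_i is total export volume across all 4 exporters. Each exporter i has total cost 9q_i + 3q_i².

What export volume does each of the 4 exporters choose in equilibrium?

9.5625

A representative exporter's profit is π_i = q_i(162 − 2Q) − 9q_i − 3q_i², with Q = q_i + Σ_{j≠i} q_j.
First-order condition: 153 − 10q_i − 2Σ_{j≠i} q_j = 0.
Imposing symmetry (q_j = q for all j) turns Σ_{j≠i} q_j into 3q, so 153 = 16q and q = 9.5625.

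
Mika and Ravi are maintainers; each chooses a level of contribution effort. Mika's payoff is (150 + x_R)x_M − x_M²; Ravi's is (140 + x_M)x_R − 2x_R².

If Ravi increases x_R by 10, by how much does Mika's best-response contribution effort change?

5

Expanding Mika's payoff: 150x_M + x_Rx_M − x_M².
∂π/∂x_M = 150 + x_R − 2x_M = 0, so x_M = 75 + 0.5x_R.
The reaction-function slope is 0.5, so a 10-unit rise in x_R moves x_M by 0.5 × 10 = 5. Mika's best response rises — the actions are strategic complements.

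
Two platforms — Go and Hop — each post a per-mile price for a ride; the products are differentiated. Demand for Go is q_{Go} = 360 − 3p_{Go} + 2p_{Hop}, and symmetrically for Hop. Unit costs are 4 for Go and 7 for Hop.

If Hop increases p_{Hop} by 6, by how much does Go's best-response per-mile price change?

Go's profit: π = (p_{Go} − 4)(360 − 3p_{Go} + 2p_{Hop}).
∂π/∂p_{Go} = 372 − 6p_{Go} + 2p_{Hop} = 0 ⇒ p_{Go} = 62 + (1/3)p_{Hop}.
The reaction-function slope is 1/3, so a 6-unit rise in p_{Hop} moves p_{Go} by 1/3 × 6 = 2. Go's best response rises — the actions are strategic complements.

2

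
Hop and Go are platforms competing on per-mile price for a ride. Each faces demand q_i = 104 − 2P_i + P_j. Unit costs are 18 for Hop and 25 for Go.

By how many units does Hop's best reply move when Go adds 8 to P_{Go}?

2

Hop's profit: π = (P_{Hop} − 18)(104 − 2P_{Hop} + P_{Go}).
∂π/∂P_{Hop} = 140 − 4P_{Hop} + P_{Go} = 0 ⇒ P_{Hop} = 35 + 0.25P_{Go}.
The reaction-function slope is 0.25, so an 8-unit rise in P_{Go} moves P_{Hop} by 0.25 × 8 = 2. Hop's best response rises — the actions are strategic complements.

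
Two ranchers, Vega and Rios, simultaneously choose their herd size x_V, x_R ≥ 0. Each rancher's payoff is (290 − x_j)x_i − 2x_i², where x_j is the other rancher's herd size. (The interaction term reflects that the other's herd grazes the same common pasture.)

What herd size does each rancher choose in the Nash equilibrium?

58

Vega's payoff is (290 − x_R)x_V − 2x_V².
∂π/∂x_V = 290 − x_R − 4x_V = 0, so x_V = 72.5 − 0.25x_R.
By symmetry x_R = x_V; substituting into the reaction function, 1.25x_V = 72.5 and x_V = 58.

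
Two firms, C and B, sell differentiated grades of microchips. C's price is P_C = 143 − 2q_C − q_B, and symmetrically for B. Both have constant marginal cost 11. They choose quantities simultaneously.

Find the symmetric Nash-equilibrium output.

Firm C's profit: π = q_C(143 − 2q_C − q_B) − 11q_C.
∂π/∂q_C = 132 − 4q_C − q_B = 0 ⇒ q_C = 33 − 0.25q_B.
By symmetry q_B = q_C; substituting into the reaction function, 1.25q_C = 33 and q_C = 26.4.

26.4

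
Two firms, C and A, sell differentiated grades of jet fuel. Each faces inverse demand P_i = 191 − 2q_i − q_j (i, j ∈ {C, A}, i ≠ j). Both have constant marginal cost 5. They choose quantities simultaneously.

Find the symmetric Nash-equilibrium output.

Firm C's profit: π = q_C(191 − 2q_C − q_A) − 5q_C.
∂π/∂q_C = 186 − 4q_C − q_A = 0 ⇒ q_C = 46.5 − 0.25q_A.
The game is symmetric, so in equilibrium q_A = q_C: the reaction function gives 1.25q_C = 46.5, hence q_C = 37.2.

37.2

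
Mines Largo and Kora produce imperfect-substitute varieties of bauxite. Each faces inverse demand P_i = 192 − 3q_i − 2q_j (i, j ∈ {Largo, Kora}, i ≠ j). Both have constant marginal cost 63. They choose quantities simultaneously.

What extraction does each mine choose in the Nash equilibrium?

16.125

Mine Largo's profit: π = q_{Largo}(192 − 3q_{Largo} − 2q_{Kora}) − 63q_{Largo}.
∂π/∂q_{Largo} = 129 − 6q_{Largo} − 2q_{Kora} = 0 ⇒ q_{Largo} = 21.5 − (1/3)q_{Kora}.
By symmetry q_{Kora} = q_{Largo}; substituting into the reaction function, (4/3)q_{Largo} = 21.5 and q_{Largo} = 16.125.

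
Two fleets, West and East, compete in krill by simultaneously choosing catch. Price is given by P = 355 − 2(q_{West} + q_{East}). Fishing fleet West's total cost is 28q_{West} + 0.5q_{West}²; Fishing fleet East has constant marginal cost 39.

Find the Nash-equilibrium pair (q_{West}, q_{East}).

Fishing fleet West's profit: π = q_{West}(355 − 2(q_{West} + q_{East})) − 28q_{West} − 0.5q_{West}².
∂π/∂q_{West} = 327 − 5q_{West} − 2q_{East} = 0, so q_{West} = 65.4 − 0.4q_{East}.
For East: ∂π/∂q_{East} = 316 − 4q_{East} − 2q_{West} = 0 ⇒ q_{East} = 79 − 0.5q_{West}.
Plugging q_{East} into West's best response: q_{West} = 65.4 − 0.4(79 − 0.5q_{West}) ⇒ 0.8q_{West} = 33.8, so q_{West} = 42.25.
Then q_{East} = 79 − 0.5·42.25 = 57.875.

42.25, 57.875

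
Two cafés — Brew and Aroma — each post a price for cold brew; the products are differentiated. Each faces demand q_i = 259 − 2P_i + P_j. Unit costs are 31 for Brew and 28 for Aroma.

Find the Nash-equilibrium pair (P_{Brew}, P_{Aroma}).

Brew's profit: π = (P_{Brew} − 31)(259 − 2P_{Brew} + P_{Aroma}).
∂π/∂P_{Brew} = 321 − 4P_{Brew} + P_{Aroma} = 0 ⇒ P_{Brew} = 80.25 + 0.25P_{Aroma}.
Similarly P_{Aroma} = 78.75 + 0.25P_{Brew}.
Plugging P_{Aroma} into Brew's best response: P_{Brew} = 80.25 + 0.25(78.75 + 0.25P_{Brew}) ⇒ 0.9375P_{Brew} = 99.9375, so P_{Brew} = 106.6.
Then P_{Aroma} = 78.75 + 0.25·106.6 = 105.4.

106.6, 105.4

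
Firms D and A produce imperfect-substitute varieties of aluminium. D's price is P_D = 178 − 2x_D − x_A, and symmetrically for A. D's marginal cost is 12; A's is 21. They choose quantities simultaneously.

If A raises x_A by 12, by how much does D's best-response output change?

Firm D's profit: π = x_D(178 − 2x_D − x_A) − 12x_D.
∂π/∂x_D = 166 − 4x_D − x_A = 0 ⇒ x_D = 41.5 − 0.25x_A.
The reaction-function slope is −0.25, so a 12-unit rise in x_A moves x_D by −0.25 × 12 = −3. D's best response falls — the actions are strategic substitutes.

-3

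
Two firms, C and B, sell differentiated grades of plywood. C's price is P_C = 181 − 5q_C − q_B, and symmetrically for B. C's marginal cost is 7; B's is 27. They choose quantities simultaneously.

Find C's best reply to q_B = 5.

16.9

Firm C's profit: π = q_C(181 − 5q_C − q_B) − 7q_C.
∂π/∂q_C = 174 − 10q_C − q_B = 0 ⇒ q_C = 17.4 − 0.1q_B.
At q_B = 5: q_C = 17.4 − 0.1·5 = 16.9.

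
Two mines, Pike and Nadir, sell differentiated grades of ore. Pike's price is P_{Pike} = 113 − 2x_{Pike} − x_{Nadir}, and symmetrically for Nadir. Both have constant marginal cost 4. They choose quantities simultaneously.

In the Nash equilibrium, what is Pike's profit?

Mine Pike's profit: π = x_{Pike}(113 − 2x_{Pike} − x_{Nadir}) − 4x_{Pike}.
∂π/∂x_{Pike} = 109 − 4x_{Pike} − x_{Nadir} = 0 ⇒ x_{Pike} = 27.25 − 0.25x_{Nadir}.
By symmetry x_{Nadir} = x_{Pike}; substituting into the reaction function, 1.25x_{Pike} = 27.25 and x_{Pike} = 21.8.
P_{Pike} = 113 − 2·21.8 − 21.8 = 47.6.
Profit = (47.6 − 4)·21.8 = 950.48.

950.48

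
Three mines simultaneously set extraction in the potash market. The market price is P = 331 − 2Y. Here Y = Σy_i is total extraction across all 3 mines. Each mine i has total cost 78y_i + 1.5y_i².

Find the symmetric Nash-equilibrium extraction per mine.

A representative mine's profit is π_i = y_i(331 − 2Y) − 78y_i − 1.5y_i², with Y = y_i + Σ_{j≠i} y_j.
First-order condition: 253 − 7y_i − 2Σ_{j≠i} y_j = 0.
With identical mines, set every y_j = y: then 253 − 7y − 4y = 0, i.e. y = 253/11 = 23.

23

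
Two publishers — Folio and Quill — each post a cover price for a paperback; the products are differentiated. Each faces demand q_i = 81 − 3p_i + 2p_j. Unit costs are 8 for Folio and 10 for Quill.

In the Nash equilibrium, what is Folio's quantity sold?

Folio's profit: π = (p_{Folio} − 8)(81 − 3p_{Folio} + 2p_{Quill}).
∂π/∂p_{Folio} = 105 − 6p_{Folio} + 2p_{Quill} = 0 ⇒ p_{Folio} = 17.5 + (1/3)p_{Quill}.
Similarly p_{Quill} = 18.5 + (1/3)p_{Folio}.
Substituting the second reaction function into the first: p_{Folio} = 17.5 + (1/3)(18.5 + (1/3)p_{Folio}), which gives (8/9)p_{Folio} = 71/3 ⇒ p_{Folio} = 26.625.
Then p_{Quill} = 18.5 + (1/3)·26.625 = 27.375.
q_{Folio} = 81 − 3·26.625 + 2·27.375 = 55.875.

55.875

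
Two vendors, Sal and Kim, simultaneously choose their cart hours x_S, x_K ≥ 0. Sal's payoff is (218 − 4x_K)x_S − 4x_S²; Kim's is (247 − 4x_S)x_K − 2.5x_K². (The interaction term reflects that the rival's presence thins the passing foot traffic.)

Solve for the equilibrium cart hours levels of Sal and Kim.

4.25, 46

Expanding Sal's payoff: 218x_S − 4x_Kx_S − 4x_S².
∂π/∂x_S = 218 − 4x_K − 8x_S = 0, so x_S = 27.25 − 0.5x_K.
Likewise for Kim: x_K = 49.4 − 0.8x_S.
Substituting the second reaction function into the first: x_S = 27.25 − 0.5(49.4 − 0.8x_S), which gives 0.6x_S = 2.55 ⇒ x_S = 4.25.
Then x_K = 49.4 − 0.8·4.25 = 46.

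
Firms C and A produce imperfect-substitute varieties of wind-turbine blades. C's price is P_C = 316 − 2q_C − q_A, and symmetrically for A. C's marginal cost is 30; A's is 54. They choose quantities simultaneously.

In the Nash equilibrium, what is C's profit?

6914.88

Firm C's profit: π = q_C(316 − 2q_C − q_A) − 30q_C.
∂π/∂q_C = 286 − 4q_C − q_A = 0 ⇒ q_C = 71.5 − 0.25q_A.
Similarly q_A = 65.5 − 0.25q_C.
Plugging q_A into C's best response: q_C = 71.5 − 0.25(65.5 − 0.25q_C) ⇒ 0.9375q_C = 55.125, so q_C = 58.8.
Then q_A = 65.5 − 0.25·58.8 = 50.8.
P_C = 316 − 2·58.8 − 50.8 = 147.6.
Profit = (147.6 − 30)·58.8 = 6914.88.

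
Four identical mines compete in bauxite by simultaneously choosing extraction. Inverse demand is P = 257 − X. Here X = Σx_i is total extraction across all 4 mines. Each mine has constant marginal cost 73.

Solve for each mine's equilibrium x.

36.8

A representative mine's profit is π_i = x_i(257 − X) − 73x_i, with X = x_i + Σ_{j≠i} x_j.
First-order condition: 184 − 2x_i − Σ_{j≠i} x_j = 0.
In a symmetric equilibrium every mine chooses the same x, so Σ_{j≠i} x_j = 3x. The condition becomes 184 − 5x = 0, giving x = 184/5 = 36.8.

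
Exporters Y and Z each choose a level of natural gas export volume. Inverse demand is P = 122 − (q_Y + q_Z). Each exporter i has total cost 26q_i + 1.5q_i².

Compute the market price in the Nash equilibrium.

Exporter Y's profit: π = q_Y(122 − (q_Y + q_Z)) − 26q_Y − 1.5q_Y².
∂π/∂q_Y = 96 − 5q_Y − q_Z = 0, so q_Y = 19.2 − 0.2q_Z.
By symmetry q_Z = q_Y; substituting into the reaction function, 1.2q_Y = 19.2 and q_Y = 16.
Equilibrium price: P = 122 − 32 = 90.

90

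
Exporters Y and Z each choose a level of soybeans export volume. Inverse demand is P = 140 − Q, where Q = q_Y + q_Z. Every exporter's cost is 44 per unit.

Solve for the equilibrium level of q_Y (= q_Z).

32

Exporter Y's profit: π = q_Y(140 − (q_Y + q_Z)) − 44q_Y.
∂π/∂q_Y = 96 − 2q_Y − q_Z = 0, so q_Y = 48 − 0.5q_Z.
The game is symmetric, so in equilibrium q_Z = q_Y: the reaction function gives 1.5q_Y = 48, hence q_Y = 32.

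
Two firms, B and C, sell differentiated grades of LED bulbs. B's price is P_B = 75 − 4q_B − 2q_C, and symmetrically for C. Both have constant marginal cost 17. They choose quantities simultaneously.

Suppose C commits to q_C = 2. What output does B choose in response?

6.75

Firm B's profit: π = q_B(75 − 4q_B − 2q_C) − 17q_B.
∂π/∂q_B = 58 − 8q_B − 2q_C = 0 ⇒ q_B = 7.25 − 0.25q_C.
At q_C = 2: q_B = 7.25 − 0.25·2 = 6.75.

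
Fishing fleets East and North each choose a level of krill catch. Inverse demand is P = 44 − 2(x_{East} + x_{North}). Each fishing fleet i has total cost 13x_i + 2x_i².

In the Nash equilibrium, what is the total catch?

Fishing fleet East's profit: π = x_{East}(44 − 2(x_{East} + x_{North})) − 13x_{East} − 2x_{East}².
∂π/∂x_{East} = 31 − 8x_{East} − 2x_{North} = 0, so x_{East} = 3.875 − 0.25x_{North}.
By symmetry x_{North} = x_{East}; substituting into the reaction function, 1.25x_{East} = 3.875 and x_{East} = 3.1.
Total catch: 3.1 + 3.1 = 6.2.

6.2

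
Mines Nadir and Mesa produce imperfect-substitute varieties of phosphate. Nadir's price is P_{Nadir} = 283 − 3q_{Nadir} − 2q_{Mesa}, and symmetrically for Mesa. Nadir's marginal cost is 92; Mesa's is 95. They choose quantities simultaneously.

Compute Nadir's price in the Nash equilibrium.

164.1875

Mine Nadir's profit: π = q_{Nadir}(283 − 3q_{Nadir} − 2q_{Mesa}) − 92q_{Nadir}.
∂π/∂q_{Nadir} = 191 − 6q_{Nadir} − 2q_{Mesa} = 0 ⇒ q_{Nadir} = 191/6 − (1/3)q_{Mesa}.
Similarly q_{Mesa} = 94/3 − (1/3)q_{Nadir}.
Solving the two reaction functions simultaneously: (1 − (−1/3)(−1/3))q_{Nadir} = 191/6 − (1/3)·(94/3), so (8/9)q_{Nadir} = 385/18 and q_{Nadir} = 24.0625.
Then q_{Mesa} = 94/3 − (1/3)·24.0625 = 23.3125.
P_{Nadir} = 283 − 3·24.0625 − 2·23.3125 = 164.1875.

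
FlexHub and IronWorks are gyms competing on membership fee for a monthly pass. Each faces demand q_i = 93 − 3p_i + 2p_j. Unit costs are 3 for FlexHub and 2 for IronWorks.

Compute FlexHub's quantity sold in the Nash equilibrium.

66.9375

FlexHub's profit: π = (p_{FlexHub} − 3)(93 − 3p_{FlexHub} + 2p_{IronWorks}).
∂π/∂p_{FlexHub} = 102 − 6p_{FlexHub} + 2p_{IronWorks} = 0 ⇒ p_{FlexHub} = 17 + (1/3)p_{IronWorks}.
Similarly p_{IronWorks} = 16.5 + (1/3)p_{FlexHub}.
Solving the two reaction functions simultaneously: (1 − (1/3)(1/3))p_{FlexHub} = 17 + (1/3)·16.5, so (8/9)p_{FlexHub} = 22.5 and p_{FlexHub} = 25.3125.
Then p_{IronWorks} = 16.5 + (1/3)·25.3125 = 24.9375.
q_{FlexHub} = 93 − 3·25.3125 + 2·24.9375 = 66.9375.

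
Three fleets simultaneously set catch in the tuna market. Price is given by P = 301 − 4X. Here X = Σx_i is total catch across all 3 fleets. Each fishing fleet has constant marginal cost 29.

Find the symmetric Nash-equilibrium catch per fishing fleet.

A representative fishing fleet's profit is π_i = x_i(301 − 4X) − 29x_i, with X = x_i + Σ_{j≠i} x_j.
First-order condition: 272 − 8x_i − 4Σ_{j≠i} x_j = 0.
In a symmetric equilibrium every fishing fleet chooses the same x, so Σ_{j≠i} x_j = 2x. The condition becomes 272 − 16x = 0, giving x = 272/16 = 17.

17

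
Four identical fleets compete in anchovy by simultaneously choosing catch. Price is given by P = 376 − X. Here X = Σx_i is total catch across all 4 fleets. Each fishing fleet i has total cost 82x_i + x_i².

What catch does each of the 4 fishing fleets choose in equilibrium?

42

A representative fishing fleet's profit is π_i = x_i(376 − X) − 82x_i − x_i², with X = x_i + Σ_{j≠i} x_j.
First-order condition: 294 − 4x_i − Σ_{j≠i} x_j = 0.
With identical fishing fleets, set every x_j = x: then 294 − 4x − 3x = 0, i.e. x = 294/7 = 42.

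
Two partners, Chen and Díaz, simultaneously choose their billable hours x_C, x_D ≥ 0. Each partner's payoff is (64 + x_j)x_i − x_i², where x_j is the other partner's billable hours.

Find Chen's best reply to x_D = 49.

Chen's payoff is (64 + x_D)x_C − x_C².
∂π/∂x_C = 64 + x_D − 2x_C = 0, so x_C = 32 + 0.5x_D.
At x_D = 49: x_C = 32 + 0.5·49 = 56.5.

56.5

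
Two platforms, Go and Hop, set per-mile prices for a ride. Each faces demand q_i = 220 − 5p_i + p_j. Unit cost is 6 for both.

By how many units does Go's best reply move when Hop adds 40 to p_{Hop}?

4

Go's profit: π = (p_{Go} − 6)(220 − 5p_{Go} + p_{Hop}).
∂π/∂p_{Go} = 250 − 10p_{Go} + p_{Hop} = 0 ⇒ p_{Go} = 25 + 0.1p_{Hop}.
The reaction-function slope is 0.1, so a 40-unit rise in p_{Hop} moves p_{Go} by 0.1 × 40 = 4. Go's best response rises — the actions are strategic complements.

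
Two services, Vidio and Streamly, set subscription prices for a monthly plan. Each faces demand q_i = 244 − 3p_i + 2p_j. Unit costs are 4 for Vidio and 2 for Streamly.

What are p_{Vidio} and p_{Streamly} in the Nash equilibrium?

Vidio's profit: π = (p_{Vidio} − 4)(244 − 3p_{Vidio} + 2p_{Streamly}).
∂π/∂p_{Vidio} = 256 − 6p_{Vidio} + 2p_{Streamly} = 0 ⇒ p_{Vidio} = 128/3 + (1/3)p_{Streamly}.
Similarly p_{Streamly} = 125/3 + (1/3)p_{Vidio}.
Solving the two reaction functions simultaneously: (1 − (1/3)(1/3))p_{Vidio} = 128/3 + (1/3)·(125/3), so (8/9)p_{Vidio} = 509/9 and p_{Vidio} = 63.625.
Then p_{Streamly} = 125/3 + (1/3)·63.625 = 62.875.

63.625, 62.875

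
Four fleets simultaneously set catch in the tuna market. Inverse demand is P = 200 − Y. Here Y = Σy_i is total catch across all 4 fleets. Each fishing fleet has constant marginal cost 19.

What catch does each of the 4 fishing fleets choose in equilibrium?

36.2

A representative fishing fleet's profit is π_i = y_i(200 − Y) − 19y_i, with Y = y_i + Σ_{j≠i} y_j.
First-order condition: 181 − 2y_i − Σ_{j≠i} y_j = 0.
With identical fishing fleets, set every y_j = y: then 181 − 2y − 3y = 0, i.e. y = 181/5 = 36.2.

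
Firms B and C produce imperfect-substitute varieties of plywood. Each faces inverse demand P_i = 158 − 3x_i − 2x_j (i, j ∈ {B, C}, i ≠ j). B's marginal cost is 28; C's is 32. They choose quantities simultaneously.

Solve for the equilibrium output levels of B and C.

Firm B's profit: π = x_B(158 − 3x_B − 2x_C) − 28x_B.
∂π/∂x_B = 130 − 6x_B − 2x_C = 0 ⇒ x_B = 65/3 − (1/3)x_C.
Similarly x_C = 21 − (1/3)x_B.
Solving the two reaction functions simultaneously: (1 − (−1/3)(−1/3))x_B = 65/3 − (1/3)·21, so (8/9)x_B = 44/3 and x_B = 16.5.
Then x_C = 21 − (1/3)·16.5 = 15.5.

16.5, 15.5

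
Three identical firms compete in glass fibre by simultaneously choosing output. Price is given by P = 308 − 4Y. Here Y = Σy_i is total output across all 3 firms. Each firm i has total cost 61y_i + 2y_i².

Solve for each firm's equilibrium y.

12.35

A representative firm's profit is π_i = y_i(308 − 4Y) − 61y_i − 2y_i², with Y = y_i + Σ_{j≠i} y_j.
First-order condition: 247 − 12y_i − 4Σ_{j≠i} y_j = 0.
Imposing symmetry (y_j = y for all j) turns Σ_{j≠i} y_j into 2y, so 247 = 20y and y = 12.35.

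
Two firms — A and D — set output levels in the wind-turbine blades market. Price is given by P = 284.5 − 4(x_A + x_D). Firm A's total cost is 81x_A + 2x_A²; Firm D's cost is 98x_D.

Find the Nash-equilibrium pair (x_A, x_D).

11.025, 17.8

Firm A's profit: π = x_A(284.5 − 4(x_A + x_D)) − 81x_A − 2x_A².
∂π/∂x_A = 203.5 − 12x_A − 4x_D = 0, so x_A = 407/24 − (1/3)x_D.
For D: ∂π/∂x_D = 186.5 − 8x_D − 4x_A = 0 ⇒ x_D = 23.3125 − 0.5x_A.
Solving the two reaction functions simultaneously: (1 − (−1/3)(−0.5))x_A = 407/24 − (1/3)·23.3125, so (5/6)x_A = 9.1875 and x_A = 11.025.
Then x_D = 23.3125 − 0.5·11.025 = 17.8.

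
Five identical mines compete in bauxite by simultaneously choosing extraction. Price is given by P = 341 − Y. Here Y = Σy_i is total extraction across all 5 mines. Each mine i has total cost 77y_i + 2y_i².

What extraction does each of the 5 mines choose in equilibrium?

26.4

A representative mine's profit is π_i = y_i(341 − Y) − 77y_i − 2y_i², with Y = y_i + Σ_{j≠i} y_j.
First-order condition: 264 − 6y_i − Σ_{j≠i} y_j = 0.
In a symmetric equilibrium every mine chooses the same y, so Σ_{j≠i} y_j = 4y. The condition becomes 264 − 10y = 0, giving y = 264/10 = 26.4.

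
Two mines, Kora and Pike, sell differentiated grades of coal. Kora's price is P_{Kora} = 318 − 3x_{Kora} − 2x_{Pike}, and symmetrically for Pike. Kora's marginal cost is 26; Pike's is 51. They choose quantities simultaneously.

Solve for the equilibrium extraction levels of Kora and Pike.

Mine Kora's profit: π = x_{Kora}(318 − 3x_{Kora} − 2x_{Pike}) − 26x_{Kora}.
∂π/∂x_{Kora} = 292 − 6x_{Kora} − 2x_{Pike} = 0 ⇒ x_{Kora} = 146/3 − (1/3)x_{Pike}.
Similarly x_{Pike} = 44.5 − (1/3)x_{Kora}.
Solving the two reaction functions simultaneously: (1 − (−1/3)(−1/3))x_{Kora} = 146/3 − (1/3)·44.5, so (8/9)x_{Kora} = 203/6 and x_{Kora} = 38.0625.
Then x_{Pike} = 44.5 − (1/3)·38.0625 = 31.8125.

38.0625, 31.8125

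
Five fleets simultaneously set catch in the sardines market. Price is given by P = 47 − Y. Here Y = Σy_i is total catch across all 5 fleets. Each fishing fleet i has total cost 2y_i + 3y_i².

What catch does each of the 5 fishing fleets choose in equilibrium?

A representative fishing fleet's profit is π_i = y_i(47 − Y) − 2y_i − 3y_i², with Y = y_i + Σ_{j≠i} y_j.
First-order condition: 45 − 8y_i − Σ_{j≠i} y_j = 0.
Imposing symmetry (y_j = y for all j) turns Σ_{j≠i} y_j into 4y, so 45 = 12y and y = 3.75.

3.75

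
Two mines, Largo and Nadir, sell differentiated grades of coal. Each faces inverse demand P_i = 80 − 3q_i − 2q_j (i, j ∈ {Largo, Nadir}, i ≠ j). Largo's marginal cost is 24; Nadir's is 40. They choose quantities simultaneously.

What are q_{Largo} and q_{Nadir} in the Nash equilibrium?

Mine Largo's profit: π = q_{Largo}(80 − 3q_{Largo} − 2q_{Nadir}) − 24q_{Largo}.
∂π/∂q_{Largo} = 56 − 6q_{Largo} − 2q_{Nadir} = 0 ⇒ q_{Largo} = 28/3 − (1/3)q_{Nadir}.
Similarly q_{Nadir} = 20/3 − (1/3)q_{Largo}.
Substituting the second reaction function into the first: q_{Largo} = 28/3 − (1/3)(20/3 − (1/3)q_{Largo}), which gives (8/9)q_{Largo} = 64/9 ⇒ q_{Largo} = 8.
Then q_{Nadir} = 20/3 − (1/3)·8 = 4.

8, 4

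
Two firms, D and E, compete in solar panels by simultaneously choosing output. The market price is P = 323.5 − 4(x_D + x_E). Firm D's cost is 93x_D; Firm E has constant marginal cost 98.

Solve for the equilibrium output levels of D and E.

19.625, 18.375

Firm D's profit: π = x_D(323.5 − 4(x_D + x_E)) − 93x_D.
∂π/∂x_D = 230.5 − 8x_D − 4x_E = 0, so x_D = 28.8125 − 0.5x_E.
By the same steps for E: x_E = 28.1875 − 0.5x_D.
Plugging x_E into D's best response: x_D = 28.8125 − 0.5(28.1875 − 0.5x_D) ⇒ 0.75x_D = 471/32, so x_D = 19.625.
Then x_E = 28.1875 − 0.5·19.625 = 18.375.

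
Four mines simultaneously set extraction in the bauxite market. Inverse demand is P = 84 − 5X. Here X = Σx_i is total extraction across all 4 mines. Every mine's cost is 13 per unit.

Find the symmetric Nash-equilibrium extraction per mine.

2.84

A representative mine's profit is π_i = x_i(84 − 5X) − 13x_i, with X = x_i + Σ_{j≠i} x_j.
First-order condition: 71 − 10x_i − 5Σ_{j≠i} x_j = 0.
With identical mines, set every x_j = x: then 71 − 10x − 15x = 0, i.e. x = 71/25 = 2.84.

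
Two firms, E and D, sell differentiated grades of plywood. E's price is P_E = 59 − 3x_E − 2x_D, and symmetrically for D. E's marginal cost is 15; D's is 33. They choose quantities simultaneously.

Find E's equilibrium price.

Firm E's profit: π = x_E(59 − 3x_E − 2x_D) − 15x_E.
∂π/∂x_E = 44 − 6x_E − 2x_D = 0 ⇒ x_E = 22/3 − (1/3)x_D.
Similarly x_D = 13/3 − (1/3)x_E.
Plugging x_D into E's best response: x_E = 22/3 − (1/3)(13/3 − (1/3)x_E) ⇒ (8/9)x_E = 53/9, so x_E = 6.625.
Then x_D = 13/3 − (1/3)·6.625 = 2.125.
P_E = 59 − 3·6.625 − 2·2.125 = 34.875.

34.875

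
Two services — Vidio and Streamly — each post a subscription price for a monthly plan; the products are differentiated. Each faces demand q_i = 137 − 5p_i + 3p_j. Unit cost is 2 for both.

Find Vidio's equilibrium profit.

Vidio's profit: π = (p_{Vidio} − 2)(137 − 5p_{Vidio} + 3p_{Streamly}).
∂π/∂p_{Vidio} = 147 − 10p_{Vidio} + 3p_{Streamly} = 0 ⇒ p_{Vidio} = 14.7 + 0.3p_{Streamly}.
By symmetry p_{Streamly} = p_{Vidio}; substituting into the reaction function, 0.7p_{Vidio} = 14.7 and p_{Vidio} = 21.
q_{Vidio} = 137 − 5·21 + 3·21 = 95.
Profit = (21 − 2)·95 = 1805.

1805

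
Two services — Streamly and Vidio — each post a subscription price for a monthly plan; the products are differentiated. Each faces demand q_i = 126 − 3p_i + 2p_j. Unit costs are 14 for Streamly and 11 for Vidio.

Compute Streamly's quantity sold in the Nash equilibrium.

Streamly's profit: π = (p_{Streamly} − 14)(126 − 3p_{Streamly} + 2p_{Vidio}).
∂π/∂p_{Streamly} = 168 − 6p_{Streamly} + 2p_{Vidio} = 0 ⇒ p_{Streamly} = 28 + (1/3)p_{Vidio}.
Similarly p_{Vidio} = 26.5 + (1/3)p_{Streamly}.
Plugging p_{Vidio} into Streamly's best response: p_{Streamly} = 28 + (1/3)(26.5 + (1/3)p_{Streamly}) ⇒ (8/9)p_{Streamly} = 221/6, so p_{Streamly} = 41.4375.
Then p_{Vidio} = 26.5 + (1/3)·41.4375 = 40.3125.
q_{Streamly} = 126 − 3·41.4375 + 2·40.3125 = 82.3125.

82.3125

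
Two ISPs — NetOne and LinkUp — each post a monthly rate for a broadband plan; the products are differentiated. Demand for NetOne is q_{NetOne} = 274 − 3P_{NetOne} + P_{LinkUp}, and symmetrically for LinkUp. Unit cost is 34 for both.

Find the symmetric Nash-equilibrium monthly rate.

NetOne's profit: π = (P_{NetOne} − 34)(274 − 3P_{NetOne} + P_{LinkUp}).
∂π/∂P_{NetOne} = 376 − 6P_{NetOne} + P_{LinkUp} = 0 ⇒ P_{NetOne} = 188/3 + (1/6)P_{LinkUp}.
The game is symmetric, so in equilibrium P_{LinkUp} = P_{NetOne}: the reaction function gives (5/6)P_{NetOne} = 188/3, hence P_{NetOne} = 75.2.

75.2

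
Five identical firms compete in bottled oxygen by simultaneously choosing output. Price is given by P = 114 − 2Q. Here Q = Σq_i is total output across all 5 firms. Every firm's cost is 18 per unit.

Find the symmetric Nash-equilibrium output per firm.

8

A representative firm's profit is π_i = q_i(114 − 2Q) − 18q_i, with Q = q_i + Σ_{j≠i} q_j.
First-order condition: 96 − 4q_i − 2Σ_{j≠i} q_j = 0.
Imposing symmetry (q_j = q for all j) turns Σ_{j≠i} q_j into 4q, so 96 = 12q and q = 8.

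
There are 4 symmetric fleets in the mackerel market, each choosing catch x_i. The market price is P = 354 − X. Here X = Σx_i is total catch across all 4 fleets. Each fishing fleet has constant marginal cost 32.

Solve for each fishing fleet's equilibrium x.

A representative fishing fleet's profit is π_i = x_i(354 − X) − 32x_i, with X = x_i + Σ_{j≠i} x_j.
First-order condition: 322 − 2x_i − Σ_{j≠i} x_j = 0.
In a symmetric equilibrium every fishing fleet chooses the same x, so Σ_{j≠i} x_j = 3x. The condition becomes 322 − 5x = 0, giving x = 322/5 = 64.4.

64.4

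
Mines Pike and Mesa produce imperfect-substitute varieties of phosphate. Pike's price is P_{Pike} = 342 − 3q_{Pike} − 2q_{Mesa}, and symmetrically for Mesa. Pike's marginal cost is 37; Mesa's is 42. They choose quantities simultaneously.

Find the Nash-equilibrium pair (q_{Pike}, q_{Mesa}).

Mine Pike's profit: π = q_{Pike}(342 − 3q_{Pike} − 2q_{Mesa}) − 37q_{Pike}.
∂π/∂q_{Pike} = 305 − 6q_{Pike} − 2q_{Mesa} = 0 ⇒ q_{Pike} = 305/6 − (1/3)q_{Mesa}.
Similarly q_{Mesa} = 50 − (1/3)q_{Pike}.
Plugging q_{Mesa} into Pike's best response: q_{Pike} = 305/6 − (1/3)(50 − (1/3)q_{Pike}) ⇒ (8/9)q_{Pike} = 205/6, so q_{Pike} = 38.4375.
Then q_{Mesa} = 50 − (1/3)·38.4375 = 37.1875.

38.4375, 37.1875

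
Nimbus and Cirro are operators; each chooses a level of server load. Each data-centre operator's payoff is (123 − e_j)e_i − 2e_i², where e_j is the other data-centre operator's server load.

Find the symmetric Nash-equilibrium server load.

24.6

Nimbus's payoff is (123 − e_C)e_N − 2e_N².
∂π/∂e_N = 123 − e_C − 4e_N = 0, so e_N = 30.75 − 0.25e_C.
By symmetry e_C = e_N; substituting into the reaction function, 1.25e_N = 30.75 and e_N = 24.6.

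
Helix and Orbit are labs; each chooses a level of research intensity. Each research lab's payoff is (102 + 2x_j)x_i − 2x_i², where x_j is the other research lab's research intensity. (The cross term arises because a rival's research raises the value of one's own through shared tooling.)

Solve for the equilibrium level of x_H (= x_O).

Helix's payoff is (102 + 2x_O)x_H − 2x_H².
∂π/∂x_H = 102 + 2x_O − 4x_H = 0, so x_H = 25.5 + 0.5x_O.
The game is symmetric, so in equilibrium x_O = x_H: the reaction function gives 0.5x_H = 25.5, hence x_H = 51.

51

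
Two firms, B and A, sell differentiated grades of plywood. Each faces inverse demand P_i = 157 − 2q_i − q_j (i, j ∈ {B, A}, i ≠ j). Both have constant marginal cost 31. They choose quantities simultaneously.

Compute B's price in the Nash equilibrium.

Firm B's profit: π = q_B(157 − 2q_B − q_A) − 31q_B.
∂π/∂q_B = 126 − 4q_B − q_A = 0 ⇒ q_B = 31.5 − 0.25q_A.
By symmetry q_A = q_B; substituting into the reaction function, 1.25q_B = 31.5 and q_B = 25.2.
P_B = 157 − 2·25.2 − 25.2 = 81.4.

81.4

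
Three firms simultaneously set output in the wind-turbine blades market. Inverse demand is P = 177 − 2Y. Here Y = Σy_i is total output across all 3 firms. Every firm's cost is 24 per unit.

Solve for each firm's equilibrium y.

A representative firm's profit is π_i = y_i(177 − 2Y) − 24y_i, with Y = y_i + Σ_{j≠i} y_j.
First-order condition: 153 − 4y_i − 2Σ_{j≠i} y_j = 0.
Imposing symmetry (y_j = y for all j) turns Σ_{j≠i} y_j into 2y, so 153 = 8y and y = 19.125.

19.125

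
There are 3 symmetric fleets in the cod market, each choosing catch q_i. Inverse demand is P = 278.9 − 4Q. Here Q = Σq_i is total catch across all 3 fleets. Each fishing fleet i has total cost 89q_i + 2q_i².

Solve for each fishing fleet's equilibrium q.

9.495

A representative fishing fleet's profit is π_i = q_i(278.9 − 4Q) − 89q_i − 2q_i², with Q = q_i + Σ_{j≠i} q_j.
First-order condition: 189.9 − 12q_i − 4Σ_{j≠i} q_j = 0.
In a symmetric equilibrium every fishing fleet chooses the same q, so Σ_{j≠i} q_j = 2q. The condition becomes 189.9 − 20q = 0, giving q = 189.9/20 = 9.495.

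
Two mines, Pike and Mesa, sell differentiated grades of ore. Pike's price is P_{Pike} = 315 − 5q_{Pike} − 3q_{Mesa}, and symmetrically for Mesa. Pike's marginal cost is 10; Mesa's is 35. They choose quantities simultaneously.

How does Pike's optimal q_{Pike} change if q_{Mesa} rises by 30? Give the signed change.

Mine Pike's profit: π = q_{Pike}(315 − 5q_{Pike} − 3q_{Mesa}) − 10q_{Pike}.
∂π/∂q_{Pike} = 305 − 10q_{Pike} − 3q_{Mesa} = 0 ⇒ q_{Pike} = 30.5 − 0.3q_{Mesa}.
The reaction-function slope is −0.3, so a 30-unit rise in q_{Mesa} moves q_{Pike} by −0.3 × 30 = −9. Pike's best response falls — the actions are strategic substitutes.

-9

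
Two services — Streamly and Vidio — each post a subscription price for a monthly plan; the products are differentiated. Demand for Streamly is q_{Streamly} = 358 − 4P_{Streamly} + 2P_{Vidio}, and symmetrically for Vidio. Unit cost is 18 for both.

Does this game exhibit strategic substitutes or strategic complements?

strategic complements

Streamly's profit: π = (P_{Streamly} − 18)(358 − 4P_{Streamly} + 2P_{Vidio}).
∂π/∂P_{Streamly} = 430 − 8P_{Streamly} + 2P_{Vidio} = 0 ⇒ P_{Streamly} = 53.75 + 0.25P_{Vidio}.
The best-response slope dP_{Streamly}/dP_{Vidio} = 0.25 > 0: the reaction function is upward-sloping, so the choices are strategic complements.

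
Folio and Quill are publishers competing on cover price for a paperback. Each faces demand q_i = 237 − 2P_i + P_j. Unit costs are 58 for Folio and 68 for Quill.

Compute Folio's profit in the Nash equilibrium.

Folio's profit: π = (P_{Folio} − 58)(237 − 2P_{Folio} + P_{Quill}).
∂π/∂P_{Folio} = 353 − 4P_{Folio} + P_{Quill} = 0 ⇒ P_{Folio} = 88.25 + 0.25P_{Quill}.
Similarly P_{Quill} = 93.25 + 0.25P_{Folio}.
Plugging P_{Quill} into Folio's best response: P_{Folio} = 88.25 + 0.25(93.25 + 0.25P_{Folio}) ⇒ 0.9375P_{Folio} = 111.5625, so P_{Folio} = 119.
Then P_{Quill} = 93.25 + 0.25·119 = 123.
q_{Folio} = 237 − 2·119 + 123 = 122.
Profit = (119 − 58)·122 = 7442.

7442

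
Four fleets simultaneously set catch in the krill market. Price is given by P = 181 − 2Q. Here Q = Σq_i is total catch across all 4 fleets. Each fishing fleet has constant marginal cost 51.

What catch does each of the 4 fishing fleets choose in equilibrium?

13

A representative fishing fleet's profit is π_i = q_i(181 − 2Q) − 51q_i, with Q = q_i + Σ_{j≠i} q_j.
First-order condition: 130 − 4q_i − 2Σ_{j≠i} q_j = 0.
With identical fishing fleets, set every q_j = q: then 130 − 4q − 6q = 0, i.e. q = 130/10 = 13.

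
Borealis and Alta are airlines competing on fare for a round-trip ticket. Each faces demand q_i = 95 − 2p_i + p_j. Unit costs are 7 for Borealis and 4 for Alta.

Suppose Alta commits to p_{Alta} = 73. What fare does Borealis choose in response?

45.5

Borealis's profit: π = (p_{Borealis} − 7)(95 − 2p_{Borealis} + p_{Alta}).
∂π/∂p_{Borealis} = 109 − 4p_{Borealis} + p_{Alta} = 0 ⇒ p_{Borealis} = 27.25 + 0.25p_{Alta}.
At p_{Alta} = 73: p_{Borealis} = 27.25 + 0.25·73 = 45.5.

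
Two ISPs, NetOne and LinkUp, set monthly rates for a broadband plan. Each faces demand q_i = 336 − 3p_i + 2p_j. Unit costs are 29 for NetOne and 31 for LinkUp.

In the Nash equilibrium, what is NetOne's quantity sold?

231.375

NetOne's profit: π = (p_{NetOne} − 29)(336 − 3p_{NetOne} + 2p_{LinkUp}).
∂π/∂p_{NetOne} = 423 − 6p_{NetOne} + 2p_{LinkUp} = 0 ⇒ p_{NetOne} = 70.5 + (1/3)p_{LinkUp}.
Similarly p_{LinkUp} = 71.5 + (1/3)p_{NetOne}.
Substituting the second reaction function into the first: p_{NetOne} = 70.5 + (1/3)(71.5 + (1/3)p_{NetOne}), which gives (8/9)p_{NetOne} = 283/3 ⇒ p_{NetOne} = 106.125.
Then p_{LinkUp} = 71.5 + (1/3)·106.125 = 106.875.
q_{NetOne} = 336 − 3·106.125 + 2·106.875 = 231.375.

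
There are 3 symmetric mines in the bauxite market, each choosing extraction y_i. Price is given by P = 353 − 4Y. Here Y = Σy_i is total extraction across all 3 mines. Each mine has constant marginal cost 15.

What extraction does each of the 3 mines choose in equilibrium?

21.125

A representative mine's profit is π_i = y_i(353 − 4Y) − 15y_i, with Y = y_i + Σ_{j≠i} y_j.
First-order condition: 338 − 8y_i − 4Σ_{j≠i} y_j = 0.
Imposing symmetry (y_j = y for all j) turns Σ_{j≠i} y_j into 2y, so 338 = 16y and y = 21.125.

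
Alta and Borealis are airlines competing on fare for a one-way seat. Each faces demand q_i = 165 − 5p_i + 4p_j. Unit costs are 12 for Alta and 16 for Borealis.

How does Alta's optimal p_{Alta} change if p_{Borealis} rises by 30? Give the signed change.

Alta's profit: π = (p_{Alta} − 12)(165 − 5p_{Alta} + 4p_{Borealis}).
∂π/∂p_{Alta} = 225 − 10p_{Alta} + 4p_{Borealis} = 0 ⇒ p_{Alta} = 22.5 + 0.4p_{Borealis}.
The reaction-function slope is 0.4, so a 30-unit rise in p_{Borealis} moves p_{Alta} by 0.4 × 30 = 12. Alta's best response rises — the actions are strategic complements.

12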